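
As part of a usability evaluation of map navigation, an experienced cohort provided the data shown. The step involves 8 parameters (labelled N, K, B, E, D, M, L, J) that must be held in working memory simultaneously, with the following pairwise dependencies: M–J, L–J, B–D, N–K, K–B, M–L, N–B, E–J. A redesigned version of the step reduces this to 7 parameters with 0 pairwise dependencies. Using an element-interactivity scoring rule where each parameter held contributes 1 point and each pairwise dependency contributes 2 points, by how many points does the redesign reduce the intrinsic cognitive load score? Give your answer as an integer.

Original: 8 × 1 + 8 × 2 = 8 + 16 = 24.
Redesigned: 7 × 1 + 0 × 2 = 7 + 0 = 7.
Reduction = 24 − 7 = 17.

17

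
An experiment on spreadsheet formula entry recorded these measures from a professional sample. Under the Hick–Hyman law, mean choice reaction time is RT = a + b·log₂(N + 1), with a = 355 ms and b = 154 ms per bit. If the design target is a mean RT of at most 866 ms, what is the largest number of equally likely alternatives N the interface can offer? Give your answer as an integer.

8

Set 355 + 154·log₂(N + 1) ≤ 866.
log₂(N + 1) ≤ (866 − 355) / 154 = 3.3182.
N + 1 ≤ 2^3.3182 = 9.9742.
N ≤ 8.9742, so the largest integer N is 8.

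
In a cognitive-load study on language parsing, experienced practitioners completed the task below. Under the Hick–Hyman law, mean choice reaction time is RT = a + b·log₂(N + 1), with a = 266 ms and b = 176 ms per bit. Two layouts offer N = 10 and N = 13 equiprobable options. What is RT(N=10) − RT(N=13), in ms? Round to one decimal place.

-61.2

RT(10) = 266 + 176·log₂(11) = 266 + 176·3.4594 = 874.8544 ms.
RT(13) = 266 + 176·log₂(14) = 266 + 176·3.8074 = 936.1024 ms.
Difference = 874.8544 − 936.1024 = -61.2480 ≈ -61.2 ms.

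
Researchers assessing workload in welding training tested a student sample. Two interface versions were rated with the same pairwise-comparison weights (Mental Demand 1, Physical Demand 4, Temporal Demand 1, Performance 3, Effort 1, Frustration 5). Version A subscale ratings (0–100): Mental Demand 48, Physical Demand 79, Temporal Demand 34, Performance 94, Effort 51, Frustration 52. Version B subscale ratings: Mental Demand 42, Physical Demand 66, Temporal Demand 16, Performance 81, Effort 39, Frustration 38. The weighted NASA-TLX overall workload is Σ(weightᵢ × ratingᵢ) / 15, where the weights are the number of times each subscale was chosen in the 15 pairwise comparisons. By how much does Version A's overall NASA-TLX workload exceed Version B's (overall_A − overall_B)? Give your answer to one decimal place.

13.1

Version A weighted sum = 1·48 + 4·79 + 1·34 + 3·94 + 1·51 + 5·52 = 48 + 316 + 34 + 282 + 51 + 260 = 991; overall_A = 991/15 = 66.0667.
Version B weighted sum = 1·42 + 4·66 + 1·16 + 3·81 + 1·39 + 5·38 = 42 + 264 + 16 + 243 + 39 + 190 = 794; overall_B = 794/15 = 52.9333.
Difference = 66.0667 − 52.9333 = 13.1334 ≈ 13.1.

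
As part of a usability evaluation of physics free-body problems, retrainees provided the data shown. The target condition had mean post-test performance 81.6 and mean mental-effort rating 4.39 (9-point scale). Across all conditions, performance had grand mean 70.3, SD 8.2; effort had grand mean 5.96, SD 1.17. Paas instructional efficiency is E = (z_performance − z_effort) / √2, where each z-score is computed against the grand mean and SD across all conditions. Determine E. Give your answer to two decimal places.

1.92

z_performance = (81.6 − 70.3) / 8.2 = 11.3000 / 8.2 = 1.3780.
z_effort = (4.39 − 5.96) / 1.17 = -1.5700 / 1.17 = -1.3419.
z_P − z_E = 1.3780 − (-1.3419) = 2.7199.
E = 2.7199 / √2 = 2.7199 / 1.41421 = 1.9233 ≈ 1.92.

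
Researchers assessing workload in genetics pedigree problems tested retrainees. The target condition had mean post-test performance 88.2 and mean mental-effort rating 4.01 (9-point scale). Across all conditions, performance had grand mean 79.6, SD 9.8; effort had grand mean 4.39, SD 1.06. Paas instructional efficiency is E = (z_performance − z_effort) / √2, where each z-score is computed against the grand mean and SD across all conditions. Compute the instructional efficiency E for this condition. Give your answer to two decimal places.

z_performance = (88.2 − 79.6) / 9.8 = 8.6000 / 9.8 = 0.8776.
z_effort = (4.01 − 4.39) / 1.06 = -0.3800 / 1.06 = -0.3585.
z_P − z_E = 0.8776 − (-0.3585) = 1.2361.
E = 1.2361 / √2 = 1.2361 / 1.41421 = 0.8741 ≈ 0.87.

0.87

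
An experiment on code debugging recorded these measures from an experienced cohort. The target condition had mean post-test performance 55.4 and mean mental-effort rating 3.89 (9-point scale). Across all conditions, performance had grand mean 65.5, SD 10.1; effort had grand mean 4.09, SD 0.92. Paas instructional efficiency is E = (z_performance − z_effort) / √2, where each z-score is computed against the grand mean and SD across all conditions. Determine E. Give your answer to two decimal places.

-0.55

z_performance = (55.4 − 65.5) / 10.1 = -10.1000 / 10.1 = -1.0000.
z_effort = (3.89 − 4.09) / 0.92 = -0.2000 / 0.92 = -0.2174.
z_P − z_E = -1.0000 − (-0.2174) = -0.7826.
E = -0.7826 / √2 = -0.7826 / 1.41421 = -0.5534 ≈ -0.55.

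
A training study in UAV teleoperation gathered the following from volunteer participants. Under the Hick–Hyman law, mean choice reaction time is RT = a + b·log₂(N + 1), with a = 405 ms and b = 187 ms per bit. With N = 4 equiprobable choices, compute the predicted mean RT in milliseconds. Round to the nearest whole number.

log₂(4 + 1) = log₂(5) = 2.3219.
RT = 405 + 187 × 2.3219 = 405 + 434.1953 = 839.1953 ms.
≈ 839 ms.

839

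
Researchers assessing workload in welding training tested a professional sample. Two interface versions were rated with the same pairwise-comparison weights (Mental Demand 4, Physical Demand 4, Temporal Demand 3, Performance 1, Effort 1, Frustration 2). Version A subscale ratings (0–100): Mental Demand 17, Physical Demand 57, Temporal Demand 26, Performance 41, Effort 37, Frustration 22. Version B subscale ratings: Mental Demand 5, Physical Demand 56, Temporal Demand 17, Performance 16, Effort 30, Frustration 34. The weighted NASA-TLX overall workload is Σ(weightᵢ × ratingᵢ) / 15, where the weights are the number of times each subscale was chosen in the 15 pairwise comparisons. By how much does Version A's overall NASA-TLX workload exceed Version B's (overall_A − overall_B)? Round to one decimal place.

Version A weighted sum = 4·17 + 4·57 + 3·26 + 1·41 + 1·37 + 2·22 = 68 + 228 + 78 + 41 + 37 + 44 = 496; overall_A = 496/15 = 33.0667.
Version B weighted sum = 4·5 + 4·56 + 3·17 + 1·16 + 1·30 + 2·34 = 20 + 224 + 51 + 16 + 30 + 68 = 409; overall_B = 409/15 = 27.2667.
Difference = 33.0667 − 27.2667 = 5.8000 ≈ 5.8.

5.8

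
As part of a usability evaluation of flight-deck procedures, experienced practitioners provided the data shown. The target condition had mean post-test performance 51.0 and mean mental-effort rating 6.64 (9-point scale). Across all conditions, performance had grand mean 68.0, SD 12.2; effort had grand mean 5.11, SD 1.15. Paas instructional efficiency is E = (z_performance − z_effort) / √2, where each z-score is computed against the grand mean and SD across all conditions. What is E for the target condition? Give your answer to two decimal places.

z_performance = (51.0 − 68.0) / 12.2 = -17.0000 / 12.2 = -1.3934.
z_effort = (6.64 − 5.11) / 1.15 = 1.5300 / 1.15 = 1.3304.
z_P − z_E = -1.3934 − 1.3304 = -2.7238.
E = -2.7238 / √2 = -2.7238 / 1.41421 = -1.9260 ≈ -1.93.

-1.93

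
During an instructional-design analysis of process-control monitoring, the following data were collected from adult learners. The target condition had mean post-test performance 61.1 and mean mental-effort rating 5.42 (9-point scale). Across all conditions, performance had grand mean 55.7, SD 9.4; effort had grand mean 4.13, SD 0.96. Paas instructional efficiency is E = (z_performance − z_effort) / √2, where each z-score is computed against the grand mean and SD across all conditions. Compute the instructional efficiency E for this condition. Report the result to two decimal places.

z_performance = (61.1 − 55.7) / 9.4 = 5.4000 / 9.4 = 0.5745.
z_effort = (5.42 − 4.13) / 0.96 = 1.2900 / 0.96 = 1.3438.
z_P − z_E = 0.5745 − 1.3438 = -0.7693.
E = -0.7693 / √2 = -0.7693 / 1.41421 = -0.5440 ≈ -0.54.

-0.54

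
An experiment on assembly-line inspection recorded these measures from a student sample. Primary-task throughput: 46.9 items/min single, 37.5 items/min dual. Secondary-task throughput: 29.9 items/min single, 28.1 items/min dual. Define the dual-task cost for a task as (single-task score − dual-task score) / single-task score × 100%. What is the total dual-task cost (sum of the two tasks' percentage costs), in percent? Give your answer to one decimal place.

Primary cost = (46.9 − 37.5) / 46.9 × 100% = 20.0426%.
Secondary cost = (29.9 − 28.1) / 29.9 × 100% = 6.0201%.
Total = 20.0426% + 6.0201% = 26.0627% ≈ 26.1%.

26.1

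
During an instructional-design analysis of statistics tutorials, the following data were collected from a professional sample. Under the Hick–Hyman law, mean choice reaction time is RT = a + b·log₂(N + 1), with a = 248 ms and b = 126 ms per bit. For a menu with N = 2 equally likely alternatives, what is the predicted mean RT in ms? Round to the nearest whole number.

log₂(2 + 1) = log₂(3) = 1.5850.
RT = 248 + 126 × 1.5850 = 248 + 199.7100 = 447.7100 ms.
≈ 448 ms.

448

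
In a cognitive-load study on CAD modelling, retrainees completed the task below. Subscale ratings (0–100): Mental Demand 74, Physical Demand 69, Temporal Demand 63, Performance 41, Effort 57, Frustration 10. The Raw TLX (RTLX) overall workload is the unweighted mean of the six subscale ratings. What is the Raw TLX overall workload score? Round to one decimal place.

Sum of ratings = 74 + 69 + 63 + 41 + 57 + 10 = 314.
RTLX = 314 / 6 = 52.3333 ≈ 52.3.

52.3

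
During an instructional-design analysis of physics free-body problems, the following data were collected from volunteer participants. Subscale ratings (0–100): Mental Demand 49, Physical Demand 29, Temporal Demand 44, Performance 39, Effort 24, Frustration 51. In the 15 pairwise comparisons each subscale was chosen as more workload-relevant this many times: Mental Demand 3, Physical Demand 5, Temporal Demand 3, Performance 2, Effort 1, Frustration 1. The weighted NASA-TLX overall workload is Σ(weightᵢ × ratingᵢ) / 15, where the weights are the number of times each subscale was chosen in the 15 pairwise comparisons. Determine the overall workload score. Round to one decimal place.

The tallies are the weights (they sum to 15).
Weighted sum = 3·49 + 5·29 + 3·44 + 2·39 + 1·24 + 1·51
            = 147 + 145 + 132 + 78 + 24 + 51 = 577.
Overall workload = 577 / 15 = 38.4667 ≈ 38.5.

38.5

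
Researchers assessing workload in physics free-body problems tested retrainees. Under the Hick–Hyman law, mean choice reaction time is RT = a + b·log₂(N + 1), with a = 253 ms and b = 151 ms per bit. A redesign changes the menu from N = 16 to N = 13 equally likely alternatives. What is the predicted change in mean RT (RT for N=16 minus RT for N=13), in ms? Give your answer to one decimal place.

RT(16) = 253 + 151·log₂(17) = 253 + 151·4.0875 = 870.2125 ms.
RT(13) = 253 + 151·log₂(14) = 253 + 151·3.8074 = 827.9174 ms.
Difference = 870.2125 − 827.9174 = 42.2951 ≈ 42.3 ms.

42.3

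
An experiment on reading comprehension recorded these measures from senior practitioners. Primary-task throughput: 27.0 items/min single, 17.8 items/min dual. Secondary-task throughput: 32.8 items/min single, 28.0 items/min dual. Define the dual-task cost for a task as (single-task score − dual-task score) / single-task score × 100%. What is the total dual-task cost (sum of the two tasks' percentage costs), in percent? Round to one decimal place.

48.7

Primary cost = (27.0 − 17.8) / 27.0 × 100% = 34.0741%.
Secondary cost = (32.8 − 28.0) / 32.8 × 100% = 14.6341%.
Total = 34.0741% + 14.6341% = 48.7082% ≈ 48.7%.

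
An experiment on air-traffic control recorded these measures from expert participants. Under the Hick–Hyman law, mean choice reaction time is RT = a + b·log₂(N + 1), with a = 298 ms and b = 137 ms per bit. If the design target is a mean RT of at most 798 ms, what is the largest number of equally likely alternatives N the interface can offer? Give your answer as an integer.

Set 298 + 137·log₂(N + 1) ≤ 798.
log₂(N + 1) ≤ (798 − 298) / 137 = 3.6496.
N + 1 ≤ 2^3.6496 = 12.5499.
N ≤ 11.5499, so the largest integer N is 11.

11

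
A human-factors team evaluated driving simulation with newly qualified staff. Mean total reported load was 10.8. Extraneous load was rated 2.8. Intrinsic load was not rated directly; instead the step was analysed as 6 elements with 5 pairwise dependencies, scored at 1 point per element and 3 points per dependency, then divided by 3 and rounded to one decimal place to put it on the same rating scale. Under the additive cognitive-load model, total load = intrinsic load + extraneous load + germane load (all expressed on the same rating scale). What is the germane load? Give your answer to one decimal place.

Intrinsic (element-interactivity): (6 × 1 + 5 × 3) / 3 = 21 / 3 = 7.0000 → 7.0.
germane load = total − intrinsic − extraneous
             = 10.8 − 7.0 − 2.8 = 1.0.

1.0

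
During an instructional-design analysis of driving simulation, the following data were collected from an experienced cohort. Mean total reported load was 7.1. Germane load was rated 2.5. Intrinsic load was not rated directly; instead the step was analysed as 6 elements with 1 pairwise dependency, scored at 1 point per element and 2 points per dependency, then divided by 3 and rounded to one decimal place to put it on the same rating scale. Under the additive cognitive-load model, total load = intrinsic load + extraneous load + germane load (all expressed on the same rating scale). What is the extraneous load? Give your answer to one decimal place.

1.9

Intrinsic (element-interactivity): (6 × 1 + 1 × 2) / 3 = 8 / 3 = 2.6667 → 2.7.
extraneous load = total − intrinsic − germane
             = 7.1 − 2.7 − 2.5 = 1.9.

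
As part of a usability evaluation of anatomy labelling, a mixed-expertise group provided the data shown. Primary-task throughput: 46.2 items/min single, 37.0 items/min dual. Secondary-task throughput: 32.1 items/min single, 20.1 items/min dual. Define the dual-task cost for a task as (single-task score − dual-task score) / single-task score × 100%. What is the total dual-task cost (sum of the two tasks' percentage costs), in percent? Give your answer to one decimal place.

Primary cost = (46.2 − 37.0) / 46.2 × 100% = 19.9134%.
Secondary cost = (32.1 − 20.1) / 32.1 × 100% = 37.3832%.
Total = 19.9134% + 37.3832% = 57.2966% ≈ 57.3%.

57.3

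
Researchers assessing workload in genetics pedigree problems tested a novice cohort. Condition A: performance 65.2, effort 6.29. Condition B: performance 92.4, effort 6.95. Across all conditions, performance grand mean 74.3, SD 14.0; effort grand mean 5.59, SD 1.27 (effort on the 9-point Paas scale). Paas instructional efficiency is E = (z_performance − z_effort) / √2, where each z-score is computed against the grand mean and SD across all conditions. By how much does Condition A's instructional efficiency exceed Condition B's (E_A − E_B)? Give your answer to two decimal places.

Condition A: z_P = (65.2 − 74.3)/14.0 = -0.6500; z_E = (6.29 − 5.59)/1.27 = 0.5512; E_A = (-0.6500 − 0.5512)/√2 = -0.8494.
Condition B: z_P = (92.4 − 74.3)/14.0 = 1.2929; z_E = (6.95 − 5.59)/1.27 = 1.0709; E_B = (1.2929 − 1.0709)/√2 = 0.1570.
E_A − E_B = -0.8494 − 0.1570 = -1.0064 ≈ -1.01.

-1.01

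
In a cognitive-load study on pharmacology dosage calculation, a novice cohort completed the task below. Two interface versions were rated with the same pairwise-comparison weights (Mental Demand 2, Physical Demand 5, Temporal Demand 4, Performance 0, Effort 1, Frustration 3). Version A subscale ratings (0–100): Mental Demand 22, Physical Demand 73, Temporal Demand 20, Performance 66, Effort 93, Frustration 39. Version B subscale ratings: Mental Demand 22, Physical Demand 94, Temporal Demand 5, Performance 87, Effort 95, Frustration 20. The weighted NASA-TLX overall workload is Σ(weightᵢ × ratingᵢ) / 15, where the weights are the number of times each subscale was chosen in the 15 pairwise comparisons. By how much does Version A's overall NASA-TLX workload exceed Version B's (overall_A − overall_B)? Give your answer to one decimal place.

0.7

Version A weighted sum = 2·22 + 5·73 + 4·20 + 0·66 + 1·93 + 3·39 = 44 + 365 + 80 + 0 + 93 + 117 = 699; overall_A = 699/15 = 46.6000.
Version B weighted sum = 2·22 + 5·94 + 4·5 + 0·87 + 1·95 + 3·20 = 44 + 470 + 20 + 0 + 95 + 60 = 689; overall_B = 689/15 = 45.9333.
Difference = 46.6000 − 45.9333 = 0.6667 ≈ 0.7.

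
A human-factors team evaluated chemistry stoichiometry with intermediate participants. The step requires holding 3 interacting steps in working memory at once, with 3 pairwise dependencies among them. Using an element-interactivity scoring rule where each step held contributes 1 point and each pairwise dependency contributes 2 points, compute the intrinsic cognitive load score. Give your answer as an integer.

9

Element contribution: 3 × 1 = 3.
Interaction contribution: 3 × 2 = 6.
Intrinsic load = 3 + 6 = 9.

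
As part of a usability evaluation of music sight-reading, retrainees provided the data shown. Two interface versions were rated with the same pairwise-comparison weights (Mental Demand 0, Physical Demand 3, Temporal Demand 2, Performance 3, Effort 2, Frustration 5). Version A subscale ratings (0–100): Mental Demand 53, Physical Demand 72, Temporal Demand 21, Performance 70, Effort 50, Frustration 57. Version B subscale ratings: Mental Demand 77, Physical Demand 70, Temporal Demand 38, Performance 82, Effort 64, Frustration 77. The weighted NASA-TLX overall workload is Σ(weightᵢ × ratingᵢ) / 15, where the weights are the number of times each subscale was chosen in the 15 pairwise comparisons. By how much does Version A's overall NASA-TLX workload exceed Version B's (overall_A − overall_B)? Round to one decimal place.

-12.8

Version A weighted sum = 0·53 + 3·72 + 2·21 + 3·70 + 2·50 + 5·57 = 0 + 216 + 42 + 210 + 100 + 285 = 853; overall_A = 853/15 = 56.8667.
Version B weighted sum = 0·77 + 3·70 + 2·38 + 3·82 + 2·64 + 5·77 = 0 + 210 + 76 + 246 + 128 + 385 = 1045; overall_B = 1045/15 = 69.6667.
Difference = 56.8667 − 69.6667 = -12.8000 ≈ -12.8.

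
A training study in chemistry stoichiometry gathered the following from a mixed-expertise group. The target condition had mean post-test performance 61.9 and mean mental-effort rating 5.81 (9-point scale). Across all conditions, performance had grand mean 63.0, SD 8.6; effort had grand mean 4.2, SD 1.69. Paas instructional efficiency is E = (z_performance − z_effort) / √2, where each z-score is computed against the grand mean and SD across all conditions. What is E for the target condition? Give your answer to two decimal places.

z_performance = (61.9 − 63.0) / 8.6 = -1.1000 / 8.6 = -0.1279.
z_effort = (5.81 − 4.2) / 1.69 = 1.6100 / 1.69 = 0.9527.
z_P − z_E = -0.1279 − 0.9527 = -1.0806.
E = -1.0806 / √2 = -1.0806 / 1.41421 = -0.7641 ≈ -0.76.

-0.76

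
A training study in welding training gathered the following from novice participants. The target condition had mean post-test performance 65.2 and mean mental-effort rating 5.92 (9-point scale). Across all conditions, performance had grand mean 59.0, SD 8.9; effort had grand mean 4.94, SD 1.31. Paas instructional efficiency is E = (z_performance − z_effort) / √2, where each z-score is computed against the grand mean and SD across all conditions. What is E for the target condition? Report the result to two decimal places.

-0.04

z_performance = (65.2 − 59.0) / 8.9 = 6.2000 / 8.9 = 0.6966.
z_effort = (5.92 − 4.94) / 1.31 = 0.9800 / 1.31 = 0.7481.
z_P − z_E = 0.6966 − 0.7481 = -0.0515.
E = -0.0515 / √2 = -0.0515 / 1.41421 = -0.0364 ≈ -0.04.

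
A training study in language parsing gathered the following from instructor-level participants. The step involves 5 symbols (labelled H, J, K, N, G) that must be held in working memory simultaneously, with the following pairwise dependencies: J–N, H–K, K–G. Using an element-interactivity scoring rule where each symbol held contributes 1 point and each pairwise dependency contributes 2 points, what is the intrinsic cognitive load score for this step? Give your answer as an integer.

Count of symbols held simultaneously: 5.
Count of pairwise dependencies listed: 3.
Element contribution: 5 × 1 = 5.
Interaction contribution: 3 × 2 = 6.
Intrinsic load = 5 + 6 = 11.

11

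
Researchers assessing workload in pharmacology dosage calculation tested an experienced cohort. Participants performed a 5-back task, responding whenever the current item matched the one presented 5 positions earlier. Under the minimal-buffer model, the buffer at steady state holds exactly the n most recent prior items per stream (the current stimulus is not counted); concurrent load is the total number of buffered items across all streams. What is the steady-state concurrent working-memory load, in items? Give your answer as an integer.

The buffer holds the 5 most recent prior items.
Steady-state concurrent load = 5 items.

5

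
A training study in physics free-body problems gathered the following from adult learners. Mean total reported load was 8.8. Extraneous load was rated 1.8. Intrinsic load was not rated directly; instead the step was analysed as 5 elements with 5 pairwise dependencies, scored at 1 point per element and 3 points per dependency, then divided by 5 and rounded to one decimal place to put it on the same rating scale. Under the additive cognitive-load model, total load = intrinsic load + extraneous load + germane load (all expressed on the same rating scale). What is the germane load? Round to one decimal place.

Intrinsic (element-interactivity): (5 × 1 + 5 × 3) / 5 = 20 / 5 = 4.0000 → 4.0.
germane load = total − intrinsic − extraneous
             = 8.8 − 4.0 − 1.8 = 3.0.

3.0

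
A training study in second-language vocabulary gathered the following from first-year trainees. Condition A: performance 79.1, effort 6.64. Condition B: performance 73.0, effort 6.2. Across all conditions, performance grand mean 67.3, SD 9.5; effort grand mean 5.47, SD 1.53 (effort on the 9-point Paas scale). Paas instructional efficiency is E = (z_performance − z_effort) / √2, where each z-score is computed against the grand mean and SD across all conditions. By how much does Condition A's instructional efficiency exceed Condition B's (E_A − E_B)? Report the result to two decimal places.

0.25

Condition A: z_P = (79.1 − 67.3)/9.5 = 1.2421; z_E = (6.64 − 5.47)/1.53 = 0.7647; E_A = (1.2421 − 0.7647)/√2 = 0.3376.
Condition B: z_P = (73.0 − 67.3)/9.5 = 0.6000; z_E = (6.2 − 5.47)/1.53 = 0.4771; E_B = (0.6000 − 0.4771)/√2 = 0.0869.
E_A − E_B = 0.3376 − 0.0869 = 0.2507 ≈ 0.25.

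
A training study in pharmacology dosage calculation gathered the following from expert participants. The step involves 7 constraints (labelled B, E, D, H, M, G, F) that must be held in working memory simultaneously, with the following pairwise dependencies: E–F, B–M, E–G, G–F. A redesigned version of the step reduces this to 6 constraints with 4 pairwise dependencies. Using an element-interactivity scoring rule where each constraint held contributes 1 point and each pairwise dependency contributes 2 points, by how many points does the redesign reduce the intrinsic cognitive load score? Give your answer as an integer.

Original: 7 × 1 + 4 × 2 = 7 + 8 = 15.
Redesigned: 6 × 1 + 4 × 2 = 6 + 8 = 14.
Reduction = 15 − 14 = 1.

1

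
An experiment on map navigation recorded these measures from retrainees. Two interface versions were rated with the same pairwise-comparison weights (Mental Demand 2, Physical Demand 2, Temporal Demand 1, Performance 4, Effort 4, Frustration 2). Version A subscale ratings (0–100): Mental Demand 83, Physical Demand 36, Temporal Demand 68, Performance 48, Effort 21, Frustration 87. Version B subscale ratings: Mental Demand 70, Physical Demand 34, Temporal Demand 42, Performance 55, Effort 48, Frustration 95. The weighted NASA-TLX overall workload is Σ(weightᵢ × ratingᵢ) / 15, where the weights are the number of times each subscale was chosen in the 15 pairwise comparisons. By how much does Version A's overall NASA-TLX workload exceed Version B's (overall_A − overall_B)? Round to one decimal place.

-6.4

Version A weighted sum = 2·83 + 2·36 + 1·68 + 4·48 + 4·21 + 2·87 = 166 + 72 + 68 + 192 + 84 + 174 = 756; overall_A = 756/15 = 50.4000.
Version B weighted sum = 2·70 + 2·34 + 1·42 + 4·55 + 4·48 + 2·95 = 140 + 68 + 42 + 220 + 192 + 190 = 852; overall_B = 852/15 = 56.8000.
Difference = 50.4000 − 56.8000 = -6.4000 ≈ -6.4.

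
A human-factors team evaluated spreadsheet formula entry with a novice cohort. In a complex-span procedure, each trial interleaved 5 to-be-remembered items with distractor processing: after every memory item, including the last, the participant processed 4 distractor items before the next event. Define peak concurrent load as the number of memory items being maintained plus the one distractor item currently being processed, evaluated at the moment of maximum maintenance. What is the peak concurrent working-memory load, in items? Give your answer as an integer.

6

Maintenance is greatest during the distractor(s) after memory item 5: all 5 memory items are being held.
One distractor item is concurrently being processed.
Peak concurrent load = 5 + 1 = 6 items.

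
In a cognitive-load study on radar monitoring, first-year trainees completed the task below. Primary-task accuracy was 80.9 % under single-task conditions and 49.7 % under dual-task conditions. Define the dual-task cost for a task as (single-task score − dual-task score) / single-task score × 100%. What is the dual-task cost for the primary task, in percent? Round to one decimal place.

Cost = (80.9 − 49.7) / 80.9 × 100%
     = 31.2000 / 80.9 × 100% = 38.5661%.
≈ 38.6%.

38.6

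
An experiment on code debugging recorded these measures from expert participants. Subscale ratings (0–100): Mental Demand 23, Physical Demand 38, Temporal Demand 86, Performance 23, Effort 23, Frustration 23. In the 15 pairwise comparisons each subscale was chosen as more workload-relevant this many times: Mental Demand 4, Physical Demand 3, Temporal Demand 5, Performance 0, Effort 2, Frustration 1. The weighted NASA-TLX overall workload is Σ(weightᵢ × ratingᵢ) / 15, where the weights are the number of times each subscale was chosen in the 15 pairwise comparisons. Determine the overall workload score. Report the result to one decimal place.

47.0

The tallies are the weights (they sum to 15).
Weighted sum = 4·23 + 3·38 + 5·86 + 0·23 + 2·23 + 1·23
            = 92 + 114 + 430 + 0 + 46 + 23 = 705.
Overall workload = 705 / 15 = 47.0000 ≈ 47.0.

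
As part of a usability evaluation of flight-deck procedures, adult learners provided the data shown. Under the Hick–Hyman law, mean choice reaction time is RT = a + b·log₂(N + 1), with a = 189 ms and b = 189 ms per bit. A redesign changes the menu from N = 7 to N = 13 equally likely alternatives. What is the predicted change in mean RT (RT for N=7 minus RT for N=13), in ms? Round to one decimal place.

-152.6

RT(7) = 189 + 189·log₂(8) = 189 + 189·3.0000 = 756.0000 ms.
RT(13) = 189 + 189·log₂(14) = 189 + 189·3.8074 = 908.5986 ms.
Difference = 756.0000 − 908.5986 = -152.5986 ≈ -152.6 ms.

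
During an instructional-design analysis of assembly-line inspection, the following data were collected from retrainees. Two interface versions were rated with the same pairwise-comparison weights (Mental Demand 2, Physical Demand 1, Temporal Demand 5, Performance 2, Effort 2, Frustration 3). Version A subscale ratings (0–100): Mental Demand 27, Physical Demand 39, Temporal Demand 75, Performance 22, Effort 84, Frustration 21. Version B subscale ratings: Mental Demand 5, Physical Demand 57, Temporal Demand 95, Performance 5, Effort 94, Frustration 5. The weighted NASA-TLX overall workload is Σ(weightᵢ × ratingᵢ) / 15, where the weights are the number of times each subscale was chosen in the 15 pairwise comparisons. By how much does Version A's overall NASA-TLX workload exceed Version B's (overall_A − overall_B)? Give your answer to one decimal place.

Version A weighted sum = 2·27 + 1·39 + 5·75 + 2·22 + 2·84 + 3·21 = 54 + 39 + 375 + 44 + 168 + 63 = 743; overall_A = 743/15 = 49.5333.
Version B weighted sum = 2·5 + 1·57 + 5·95 + 2·5 + 2·94 + 3·5 = 10 + 57 + 475 + 10 + 188 + 15 = 755; overall_B = 755/15 = 50.3333.
Difference = 49.5333 − 50.3333 = -0.8000 ≈ -0.8.

-0.8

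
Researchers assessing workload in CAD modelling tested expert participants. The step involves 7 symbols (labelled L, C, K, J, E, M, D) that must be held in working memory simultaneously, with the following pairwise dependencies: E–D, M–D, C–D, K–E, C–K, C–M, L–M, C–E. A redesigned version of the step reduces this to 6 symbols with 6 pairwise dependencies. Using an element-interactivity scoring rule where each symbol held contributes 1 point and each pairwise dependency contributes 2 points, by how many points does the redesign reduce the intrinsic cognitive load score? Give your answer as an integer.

5

Original: 7 × 1 + 8 × 2 = 7 + 16 = 23.
Redesigned: 6 × 1 + 6 × 2 = 6 + 12 = 18.
Reduction = 23 − 18 = 5.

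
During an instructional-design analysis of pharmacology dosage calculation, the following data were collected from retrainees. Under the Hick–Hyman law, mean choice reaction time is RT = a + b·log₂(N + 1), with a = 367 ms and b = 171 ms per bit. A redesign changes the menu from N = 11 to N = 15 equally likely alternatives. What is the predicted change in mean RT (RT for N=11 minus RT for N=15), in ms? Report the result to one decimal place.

-71.0

RT(11) = 367 + 171·log₂(12) = 367 + 171·3.5850 = 980.0350 ms.
RT(15) = 367 + 171·log₂(16) = 367 + 171·4.0000 = 1051.0000 ms.
Difference = 980.0350 − 1051.0000 = -70.9650 ≈ -71.0 ms.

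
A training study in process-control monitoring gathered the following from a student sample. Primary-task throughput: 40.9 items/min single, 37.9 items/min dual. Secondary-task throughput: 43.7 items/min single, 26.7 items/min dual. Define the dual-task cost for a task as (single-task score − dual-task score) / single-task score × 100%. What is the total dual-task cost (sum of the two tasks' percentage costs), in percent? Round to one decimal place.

46.2

Primary cost = (40.9 − 37.9) / 40.9 × 100% = 7.3350%.
Secondary cost = (43.7 − 26.7) / 43.7 × 100% = 38.9016%.
Total = 7.3350% + 38.9016% = 46.2366% ≈ 46.2%.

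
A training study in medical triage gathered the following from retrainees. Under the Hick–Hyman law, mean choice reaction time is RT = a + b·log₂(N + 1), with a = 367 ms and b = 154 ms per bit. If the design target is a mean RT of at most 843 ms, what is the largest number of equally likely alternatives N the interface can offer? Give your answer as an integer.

7

Set 367 + 154·log₂(N + 1) ≤ 843.
log₂(N + 1) ≤ (843 − 367) / 154 = 3.0909.
N + 1 ≤ 2^3.0909 = 8.5203.
N ≤ 7.5203, so the largest integer N is 7.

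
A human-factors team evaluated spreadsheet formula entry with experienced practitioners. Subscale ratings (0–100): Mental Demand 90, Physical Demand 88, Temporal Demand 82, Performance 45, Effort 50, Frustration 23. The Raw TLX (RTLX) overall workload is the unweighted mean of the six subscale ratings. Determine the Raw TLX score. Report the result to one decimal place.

Sum of ratings = 90 + 88 + 82 + 45 + 50 + 23 = 378.
RTLX = 378 / 6 = 63.0000 ≈ 63.0.

63.0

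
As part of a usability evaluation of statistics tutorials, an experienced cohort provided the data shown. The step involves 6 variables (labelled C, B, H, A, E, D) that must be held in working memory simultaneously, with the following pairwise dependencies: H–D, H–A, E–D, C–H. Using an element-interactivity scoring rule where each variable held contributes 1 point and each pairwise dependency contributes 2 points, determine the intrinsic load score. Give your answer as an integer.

Count of variables held simultaneously: 6.
Count of pairwise dependencies listed: 4.
Element contribution: 6 × 1 = 6.
Interaction contribution: 4 × 2 = 8.
Intrinsic load = 6 + 8 = 14.

14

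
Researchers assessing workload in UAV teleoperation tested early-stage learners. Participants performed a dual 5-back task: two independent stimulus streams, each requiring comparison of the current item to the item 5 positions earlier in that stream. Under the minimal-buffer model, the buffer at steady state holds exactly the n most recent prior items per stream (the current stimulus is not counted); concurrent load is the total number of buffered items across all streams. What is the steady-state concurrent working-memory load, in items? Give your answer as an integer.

10

Each stream's buffer holds its 5 most recent prior items.
Two independent streams: 2 × 5 = 10 buffered items at steady state.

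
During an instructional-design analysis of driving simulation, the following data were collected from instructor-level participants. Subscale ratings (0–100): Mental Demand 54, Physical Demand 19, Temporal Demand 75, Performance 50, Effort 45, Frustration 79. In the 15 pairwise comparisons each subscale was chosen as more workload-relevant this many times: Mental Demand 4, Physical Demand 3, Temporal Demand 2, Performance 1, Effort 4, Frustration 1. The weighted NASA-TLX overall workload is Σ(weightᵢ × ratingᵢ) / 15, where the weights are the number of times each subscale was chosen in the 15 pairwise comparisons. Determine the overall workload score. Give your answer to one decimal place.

48.8

The tallies are the weights (they sum to 15).
Weighted sum = 4·54 + 3·19 + 2·75 + 1·50 + 4·45 + 1·79
            = 216 + 57 + 150 + 50 + 180 + 79 = 732.
Overall workload = 732 / 15 = 48.8000 ≈ 48.8.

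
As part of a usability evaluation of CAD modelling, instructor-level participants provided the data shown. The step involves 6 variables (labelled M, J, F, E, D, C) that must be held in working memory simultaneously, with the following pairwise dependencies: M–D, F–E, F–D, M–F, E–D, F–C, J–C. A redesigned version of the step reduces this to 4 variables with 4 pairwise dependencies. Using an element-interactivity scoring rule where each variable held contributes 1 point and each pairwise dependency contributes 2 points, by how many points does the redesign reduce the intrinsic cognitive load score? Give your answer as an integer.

Original: 6 × 1 + 7 × 2 = 6 + 14 = 20.
Redesigned: 4 × 1 + 4 × 2 = 4 + 8 = 12.
Reduction = 20 − 12 = 8.

8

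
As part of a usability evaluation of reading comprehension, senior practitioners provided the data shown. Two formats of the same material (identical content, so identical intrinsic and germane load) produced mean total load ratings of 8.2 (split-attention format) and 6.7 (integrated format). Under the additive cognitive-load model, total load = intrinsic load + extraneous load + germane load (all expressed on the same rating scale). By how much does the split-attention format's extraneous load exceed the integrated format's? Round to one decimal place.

Intrinsic and germane load are equal across formats, so the difference in total load equals the difference in extraneous load.
Extraneous-load difference = 8.2 − 6.7 = 1.5.

1.5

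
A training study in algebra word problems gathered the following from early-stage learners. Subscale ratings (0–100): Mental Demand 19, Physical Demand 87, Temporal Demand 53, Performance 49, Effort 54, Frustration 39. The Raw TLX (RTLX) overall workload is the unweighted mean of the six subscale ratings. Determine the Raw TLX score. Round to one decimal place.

Sum of ratings = 19 + 87 + 53 + 49 + 54 + 39 = 301.
RTLX = 301 / 6 = 50.1667 ≈ 50.2.

50.2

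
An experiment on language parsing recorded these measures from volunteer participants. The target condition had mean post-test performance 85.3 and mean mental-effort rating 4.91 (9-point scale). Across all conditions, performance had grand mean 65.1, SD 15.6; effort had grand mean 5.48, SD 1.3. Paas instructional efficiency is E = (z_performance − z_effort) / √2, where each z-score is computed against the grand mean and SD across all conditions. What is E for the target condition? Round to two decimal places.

z_performance = (85.3 − 65.1) / 15.6 = 20.2000 / 15.6 = 1.2949.
z_effort = (4.91 − 5.48) / 1.3 = -0.5700 / 1.3 = -0.4385.
z_P − z_E = 1.2949 − (-0.4385) = 1.7334.
E = 1.7334 / √2 = 1.7334 / 1.41421 = 1.2257 ≈ 1.23.

1.23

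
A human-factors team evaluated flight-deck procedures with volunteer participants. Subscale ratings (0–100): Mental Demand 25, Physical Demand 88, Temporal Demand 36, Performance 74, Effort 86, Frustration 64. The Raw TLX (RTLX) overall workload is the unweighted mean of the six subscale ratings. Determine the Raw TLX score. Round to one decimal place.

62.2

Sum of ratings = 25 + 88 + 36 + 74 + 86 + 64 = 373.
RTLX = 373 / 6 = 62.1667 ≈ 62.2.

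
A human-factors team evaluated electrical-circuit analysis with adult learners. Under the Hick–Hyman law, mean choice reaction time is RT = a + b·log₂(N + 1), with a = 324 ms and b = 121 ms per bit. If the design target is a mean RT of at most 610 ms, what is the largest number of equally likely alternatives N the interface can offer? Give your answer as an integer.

Set 324 + 121·log₂(N + 1) ≤ 610.
log₂(N + 1) ≤ (610 − 324) / 121 = 2.3636.
N + 1 ≤ 2^2.3636 = 5.1465.
N ≤ 4.1465, so the largest integer N is 4.

4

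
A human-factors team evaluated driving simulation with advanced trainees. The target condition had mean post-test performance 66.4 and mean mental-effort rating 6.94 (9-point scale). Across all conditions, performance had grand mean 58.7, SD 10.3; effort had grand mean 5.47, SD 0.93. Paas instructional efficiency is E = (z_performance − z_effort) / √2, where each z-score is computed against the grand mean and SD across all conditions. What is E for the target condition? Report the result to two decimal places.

z_performance = (66.4 − 58.7) / 10.3 = 7.7000 / 10.3 = 0.7476.
z_effort = (6.94 − 5.47) / 0.93 = 1.4700 / 0.93 = 1.5806.
z_P − z_E = 0.7476 − 1.5806 = -0.8330.
E = -0.8330 / √2 = -0.8330 / 1.41421 = -0.5890 ≈ -0.59.

-0.59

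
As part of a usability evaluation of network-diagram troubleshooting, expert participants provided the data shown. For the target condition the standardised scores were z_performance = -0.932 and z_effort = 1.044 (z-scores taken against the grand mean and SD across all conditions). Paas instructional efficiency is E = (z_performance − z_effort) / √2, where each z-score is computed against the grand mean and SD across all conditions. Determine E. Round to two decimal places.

z_P − z_E = -0.932 − 1.044 = -1.9760.
E = -1.9760 / √2 = -1.9760 / 1.41421 = -1.3972 ≈ -1.40.

-1.40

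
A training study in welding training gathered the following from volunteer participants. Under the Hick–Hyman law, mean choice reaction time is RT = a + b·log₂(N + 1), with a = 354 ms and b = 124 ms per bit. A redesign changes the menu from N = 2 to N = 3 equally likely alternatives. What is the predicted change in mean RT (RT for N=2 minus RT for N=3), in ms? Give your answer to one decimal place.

-51.5

RT(2) = 354 + 124·log₂(3) = 354 + 124·1.5850 = 550.5400 ms.
RT(3) = 354 + 124·log₂(4) = 354 + 124·2.0000 = 602.0000 ms.
Difference = 550.5400 − 602.0000 = -51.4600 ≈ -51.5 ms.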